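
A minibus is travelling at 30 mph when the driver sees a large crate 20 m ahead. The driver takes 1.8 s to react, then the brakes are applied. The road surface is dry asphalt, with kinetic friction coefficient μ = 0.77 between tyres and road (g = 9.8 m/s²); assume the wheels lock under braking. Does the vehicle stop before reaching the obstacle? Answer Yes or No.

30 mph × 0.44704 = 13.4112 m/s.
a = μg = 0.77 × 9.8 = 7.546 m/s².
Reaction distance = 13.4112 × 1.8 = 24.140 m.
Braking distance = v²/(2a) = 179.860 / 15.092 = 11.918 m.
Total stopping distance = 24.140 + 11.918 = 36.058 m, vs 20 m available — it cannot stop in time and overshoots by 36.058 − 20 = 16.058 m.

No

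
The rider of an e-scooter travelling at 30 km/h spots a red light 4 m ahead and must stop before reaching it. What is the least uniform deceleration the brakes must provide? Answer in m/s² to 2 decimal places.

30 km/h ÷ 3.6 = 8.3333 m/s.
v² = 2a·d ⇒ a = v²/(2d) = 8.3333² / (2 × 4.000) = 69.444 / 8.000 = 8.6805 m/s².

Required deceleration ≈ 8.68 m/s²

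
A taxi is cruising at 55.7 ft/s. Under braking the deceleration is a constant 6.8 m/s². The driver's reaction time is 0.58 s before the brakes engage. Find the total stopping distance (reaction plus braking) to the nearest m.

55.7 ft/s × 0.3048 = 16.9774 m/s.
Reaction distance = v·t_r = 16.9774 × 0.58 = 9.847 m.
Braking distance = v²/(2a) = 16.9774² / (2 × 6.800) = 288.232 / 13.600 = 21.194 m.
Total = 9.847 + 21.194 = 31.041 m.

Total stopping distance ≈ 31 m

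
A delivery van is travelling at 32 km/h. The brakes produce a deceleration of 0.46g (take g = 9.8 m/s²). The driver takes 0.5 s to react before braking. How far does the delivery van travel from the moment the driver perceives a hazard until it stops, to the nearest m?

Total stopping distance ≈ 13 m

32 km/h ÷ 3.6 = 8.8889 m/s.
a = 0.46 × 9.8 = 4.508 m/s².
Reaction distance = v·t_r = 8.8889 × 0.5 = 4.444 m.
Braking distance = v²/(2a) = 8.8889² / (2 × 4.508) = 79.013 / 9.016 = 8.764 m.
Total = 4.444 + 8.764 = 13.208 m.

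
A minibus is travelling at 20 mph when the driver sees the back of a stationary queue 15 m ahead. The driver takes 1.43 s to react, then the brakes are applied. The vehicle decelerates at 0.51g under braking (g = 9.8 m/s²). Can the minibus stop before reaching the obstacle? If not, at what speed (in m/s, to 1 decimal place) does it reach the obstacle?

No — it strikes the obstacle at 7.6 m/s

20 mph × 0.44704 = 8.9408 m/s.
a = 0.51 × 9.8 = 4.998 m/s².
Reaction distance = 8.9408 × 1.43 = 12.785 m.
Braking distance needed to stop: v²/(2a) = 79.938 / 9.996 = 7.997 m, so total needed = 12.785 + 7.997 = 20.782 m > 15 m — it cannot stop.
Distance remaining when braking begins: 15 − 12.785 = 2.215 m.
v² = v₀² − 2a·d = 79.938 − 2 × 4.998 × 2.215 = 57.797 m²/s².
v = √57.797 = 7.602 m/s.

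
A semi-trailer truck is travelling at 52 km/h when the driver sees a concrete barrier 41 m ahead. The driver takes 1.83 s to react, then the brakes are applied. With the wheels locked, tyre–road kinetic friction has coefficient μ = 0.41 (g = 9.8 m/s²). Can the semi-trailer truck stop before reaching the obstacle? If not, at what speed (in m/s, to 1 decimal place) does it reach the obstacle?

No — it strikes the obstacle at 9.6 m/s

52 km/h ÷ 3.6 = 14.4444 m/s.
a = μg = 0.41 × 9.8 = 4.018 m/s².
Reaction distance = 14.4444 × 1.83 = 26.433 m.
Braking distance needed to stop: v²/(2a) = 208.641 / 8.036 = 25.963 m, so total needed = 26.433 + 25.963 = 52.396 m > 41 m — it cannot stop.
Distance remaining when braking begins: 41 − 26.433 = 14.567 m.
v² = v₀² − 2a·d = 208.641 − 2 × 4.018 × 14.567 = 91.581 m²/s².
v = √91.581 = 9.570 m/s.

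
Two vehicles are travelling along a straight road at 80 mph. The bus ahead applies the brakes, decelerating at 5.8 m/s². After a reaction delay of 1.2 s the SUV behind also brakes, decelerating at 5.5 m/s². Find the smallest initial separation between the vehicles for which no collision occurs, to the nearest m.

80 mph × 0.44704 = 35.7632 m/s.
Leader travels v²/(2a_L) = 1279.006 / 11.600 = 110.259 m before stopping.
Follower covers v·t_r = 35.7632 × 1.2 = 42.916 m while reacting, then v²/(2a_F) = 1279.006 / 11.000 = 116.273 m while braking, for a total of 42.916 + 116.273 = 159.189 m.
Since a_F ≤ a_L and the follower starts braking later, the follower is never slower than the leader, so the closest approach is when both have stopped.
Minimum gap = 159.189 − 110.259 = 48.930 m.

Minimum gap ≈ 49 m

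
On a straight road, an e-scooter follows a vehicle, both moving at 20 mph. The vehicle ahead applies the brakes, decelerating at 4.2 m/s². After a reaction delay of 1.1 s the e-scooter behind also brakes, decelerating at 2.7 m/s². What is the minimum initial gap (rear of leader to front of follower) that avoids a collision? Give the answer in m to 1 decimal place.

20 mph × 0.44704 = 8.9408 m/s.
Leader travels v²/(2a_L) = 79.938 / 8.400 = 9.516 m before stopping.
Follower covers v·t_r = 8.9408 × 1.1 = 9.835 m while reacting, then v²/(2a_F) = 79.938 / 5.400 = 14.803 m while braking, for a total of 9.835 + 14.803 = 24.638 m.
Since a_F ≤ a_L and the follower starts braking later, the follower is never slower than the leader, so the closest approach is when both have stopped.
Minimum gap = 24.638 − 9.516 = 15.122 m.

Minimum gap ≈ 15.1 m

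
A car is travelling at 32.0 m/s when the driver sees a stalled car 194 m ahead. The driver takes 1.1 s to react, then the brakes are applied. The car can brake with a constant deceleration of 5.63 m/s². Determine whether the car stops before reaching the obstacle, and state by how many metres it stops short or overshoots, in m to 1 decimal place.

Yes — it stops 67.9 m short of the obstacle

Reaction distance = 32.0000 × 1.1 = 35.200 m.
Braking distance = v²/(2a) = 1024.000 / 11.260 = 90.941 m.
Total stopping distance = 35.200 + 90.941 = 126.141 m, vs 194 m available — it stops with 194 − 126.141 = 67.859 m to spare.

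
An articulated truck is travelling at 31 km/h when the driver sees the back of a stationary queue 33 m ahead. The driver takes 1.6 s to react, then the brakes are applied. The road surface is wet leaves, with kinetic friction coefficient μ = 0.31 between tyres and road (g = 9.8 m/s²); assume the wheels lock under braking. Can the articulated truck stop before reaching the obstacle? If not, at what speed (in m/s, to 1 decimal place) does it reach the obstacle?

31 km/h ÷ 3.6 = 8.6111 m/s.
a = μg = 0.31 × 9.8 = 3.038 m/s².
Reaction distance = 8.6111 × 1.6 = 13.778 m.
Braking distance = v²/(2a) = 74.151 / 6.076 = 12.204 m.
Total stopping distance = 13.778 + 12.204 = 25.982 m, vs 33 m available — it stops with 33 − 25.982 = 7.018 m to spare.

Yes — it stops about 7.0 m short of the obstacle, so it never reaches it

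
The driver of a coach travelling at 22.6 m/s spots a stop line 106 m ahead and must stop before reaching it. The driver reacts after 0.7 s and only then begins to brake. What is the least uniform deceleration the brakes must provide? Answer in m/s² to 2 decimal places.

Required deceleration ≈ 2.83 m/s²

Distance covered during reaction = 22.6000 × 0.7 = 15.820 m.
Distance available for braking: 106 − 15.820 = 90.180 m.
v² = 2a·d ⇒ a = v²/(2d) = 22.6000² / (2 × 90.180) = 510.760 / 180.360 = 2.8319 m/s².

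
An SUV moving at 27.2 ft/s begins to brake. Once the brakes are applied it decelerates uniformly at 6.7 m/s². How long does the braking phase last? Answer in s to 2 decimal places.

Braking time ≈ 1.24 s

27.2 ft/s × 0.3048 = 8.2906 m/s.
Braking time = v/a = 8.2906 / 6.700 = 1.237 s.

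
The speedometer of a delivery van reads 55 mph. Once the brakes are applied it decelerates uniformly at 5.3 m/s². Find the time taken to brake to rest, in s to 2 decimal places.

55 mph × 0.44704 = 24.5872 m/s.
Braking time = v/a = 24.5872 / 5.300 = 4.639 s.

Braking time ≈ 4.64 s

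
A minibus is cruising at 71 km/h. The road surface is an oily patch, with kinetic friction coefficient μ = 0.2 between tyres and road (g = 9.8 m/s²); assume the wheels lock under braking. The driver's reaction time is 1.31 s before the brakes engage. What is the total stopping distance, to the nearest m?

71 km/h ÷ 3.6 = 19.7222 m/s.
a = μg = 0.2 × 9.8 = 1.960 m/s².
Reaction distance = v·t_r = 19.7222 × 1.31 = 25.836 m.
Braking distance = v²/(2a) = 19.7222² / (2 × 1.960) = 388.965 / 3.920 = 99.226 m.
Total = 25.836 + 99.226 = 125.062 m.

Total stopping distance ≈ 125 m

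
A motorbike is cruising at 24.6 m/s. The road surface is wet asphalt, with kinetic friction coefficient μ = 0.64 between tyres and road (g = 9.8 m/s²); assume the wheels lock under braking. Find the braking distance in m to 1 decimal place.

Braking distance ≈ 48.2 m

a = μg = 0.64 × 9.8 = 6.272 m/s².
Braking distance = v²/(2a) = 24.6000² / (2 × 6.272) = 605.160 / 12.544 = 48.243 m.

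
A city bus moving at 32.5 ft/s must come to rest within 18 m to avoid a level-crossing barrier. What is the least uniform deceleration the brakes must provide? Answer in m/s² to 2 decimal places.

Required deceleration ≈ 2.73 m/s²

32.5 ft/s × 0.3048 = 9.9060 m/s.
v² = 2a·d ⇒ a = v²/(2d) = 9.9060² / (2 × 18.000) = 98.129 / 36.000 = 2.7258 m/s².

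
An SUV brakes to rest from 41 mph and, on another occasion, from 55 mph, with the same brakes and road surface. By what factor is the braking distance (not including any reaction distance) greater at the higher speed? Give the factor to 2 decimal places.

Braking distance d = v²/(2a), so with a fixed, d ∝ v².
Factor = (55/41)² = 1.3415² = 1.7996.

Factor ≈ 1.80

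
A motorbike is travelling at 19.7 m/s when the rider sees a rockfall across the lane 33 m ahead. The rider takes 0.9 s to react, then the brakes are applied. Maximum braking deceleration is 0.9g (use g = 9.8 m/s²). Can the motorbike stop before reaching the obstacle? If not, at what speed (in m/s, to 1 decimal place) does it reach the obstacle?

No — it strikes the obstacle at 10.9 m/s

a = 0.9 × 9.8 = 8.820 m/s².
Reaction distance = 19.7000 × 0.9 = 17.730 m.
Braking distance needed to stop: v²/(2a) = 388.090 / 17.640 = 22.001 m, so total needed = 17.730 + 22.001 = 39.731 m > 33 m — it cannot stop.
Distance remaining when braking begins: 33 − 17.730 = 15.270 m.
v² = v₀² − 2a·d = 388.090 − 2 × 8.820 × 15.270 = 118.727 m²/s².
v = √118.727 = 10.896 m/s.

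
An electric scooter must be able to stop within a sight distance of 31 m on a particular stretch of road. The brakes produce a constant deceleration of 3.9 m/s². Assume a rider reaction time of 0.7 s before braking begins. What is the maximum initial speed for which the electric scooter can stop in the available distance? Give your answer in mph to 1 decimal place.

Stopping distance: v·t_r + v²/(2a) = 31 with t_r = 0.7 s and a = 3.900 m/s².
So v² + 5.460 v − 241.80 = 0.
Positive root: v = −a·t_r + √((a·t_r)² + 2a·d) = −2.730 + √(7.453 + 241.80) = 13.0577 m/s.
13.0577 m/s ÷ 0.44704 = 29.209 mph.

Maximum speed ≈ 29.2 mph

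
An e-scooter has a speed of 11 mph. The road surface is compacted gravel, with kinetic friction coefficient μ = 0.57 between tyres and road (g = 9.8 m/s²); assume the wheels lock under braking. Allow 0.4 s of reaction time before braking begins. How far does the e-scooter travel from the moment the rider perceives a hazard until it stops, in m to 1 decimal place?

11 mph × 0.44704 = 4.9174 m/s.
a = μg = 0.57 × 9.8 = 5.586 m/s².
Reaction distance = v·t_r = 4.9174 × 0.4 = 1.967 m.
Braking distance = v²/(2a) = 4.9174² / (2 × 5.586) = 24.181 / 11.172 = 2.164 m.
Total = 1.967 + 2.164 = 4.131 m.

Total stopping distance ≈ 4.1 m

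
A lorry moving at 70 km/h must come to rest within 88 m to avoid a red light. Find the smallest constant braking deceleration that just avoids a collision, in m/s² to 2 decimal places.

Required deceleration ≈ 2.15 m/s²

70 km/h ÷ 3.6 = 19.4444 m/s.
v² = 2a·d ⇒ a = v²/(2d) = 19.4444² / (2 × 88.000) = 378.085 / 176.000 = 2.1482 m/s².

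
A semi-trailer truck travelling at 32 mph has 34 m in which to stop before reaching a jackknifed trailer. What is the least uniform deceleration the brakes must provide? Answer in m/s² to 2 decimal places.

32 mph × 0.44704 = 14.3053 m/s.
v² = 2a·d ⇒ a = v²/(2d) = 14.3053² / (2 × 34.000) = 204.642 / 68.000 = 3.0094 m/s².

Required deceleration ≈ 3.01 m/s²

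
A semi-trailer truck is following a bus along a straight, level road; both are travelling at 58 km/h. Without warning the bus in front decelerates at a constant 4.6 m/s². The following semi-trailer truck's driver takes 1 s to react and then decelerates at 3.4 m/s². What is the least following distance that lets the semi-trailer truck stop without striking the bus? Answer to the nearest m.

Minimum gap ≈ 26 m

58 km/h ÷ 3.6 = 16.1111 m/s.
Leader travels v²/(2a_L) = 259.568 / 9.200 = 28.214 m before stopping.
Follower covers v·t_r = 16.1111 × 1 = 16.111 m while reacting, then v²/(2a_F) = 259.568 / 6.800 = 38.172 m while braking, for a total of 16.111 + 38.172 = 54.283 m.
Since a_F ≤ a_L and the follower starts braking later, the follower is never slower than the leader, so the closest approach is when both have stopped.
Minimum gap = 54.283 − 28.214 = 26.069 m.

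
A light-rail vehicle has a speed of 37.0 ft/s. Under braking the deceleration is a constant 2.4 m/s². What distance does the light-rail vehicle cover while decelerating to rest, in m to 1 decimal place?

37 ft/s × 0.3048 = 11.2776 m/s.
Braking distance = v²/(2a) = 11.2776² / (2 × 2.400) = 127.184 / 4.800 = 26.497 m.

Braking distance ≈ 26.5 m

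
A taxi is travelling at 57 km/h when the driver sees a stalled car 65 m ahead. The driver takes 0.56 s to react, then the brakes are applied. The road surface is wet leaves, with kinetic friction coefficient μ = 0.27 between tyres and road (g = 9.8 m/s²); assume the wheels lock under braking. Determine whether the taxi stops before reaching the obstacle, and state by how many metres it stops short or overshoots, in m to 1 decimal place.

Yes — it stops 8.8 m short of the obstacle

57 km/h ÷ 3.6 = 15.8333 m/s.
a = μg = 0.27 × 9.8 = 2.646 m/s².
Reaction distance = 15.8333 × 0.56 = 8.867 m.
Braking distance = v²/(2a) = 250.693 / 5.292 = 47.372 m.
Total stopping distance = 8.867 + 47.372 = 56.239 m, vs 65 m available — it stops with 65 − 56.239 = 8.761 m to spare.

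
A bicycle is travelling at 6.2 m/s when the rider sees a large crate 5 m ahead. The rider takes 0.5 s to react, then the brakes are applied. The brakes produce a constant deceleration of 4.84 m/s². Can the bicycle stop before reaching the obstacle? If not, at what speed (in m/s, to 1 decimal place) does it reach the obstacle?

Reaction distance = 6.2000 × 0.5 = 3.100 m.
Braking distance needed to stop: v²/(2a) = 38.440 / 9.680 = 3.971 m, so total needed = 3.100 + 3.971 = 7.071 m > 5 m — it cannot stop.
Distance remaining when braking begins: 5 − 3.100 = 1.900 m.
v² = v₀² − 2a·d = 38.440 − 2 × 4.840 × 1.900 = 20.048 m²/s².
v = √20.048 = 4.477 m/s.

No — it strikes the obstacle at 4.5 m/s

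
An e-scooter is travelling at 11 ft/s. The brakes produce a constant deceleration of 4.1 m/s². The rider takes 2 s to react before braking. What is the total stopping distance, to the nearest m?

Total stopping distance ≈ 8 m

11 ft/s × 0.3048 = 3.3528 m/s.
Reaction distance = v·t_r = 3.3528 × 2 = 6.706 m.
Braking distance = v²/(2a) = 3.3528² / (2 × 4.100) = 11.241 / 8.200 = 1.371 m.
Total = 6.706 + 1.371 = 8.077 m.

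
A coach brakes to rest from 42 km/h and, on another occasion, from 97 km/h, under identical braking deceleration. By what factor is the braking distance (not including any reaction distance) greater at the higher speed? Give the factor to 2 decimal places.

Braking distance d = v²/(2a), so with a fixed, d ∝ v².
Factor = (97/42)² = 2.3095² = 5.3338.

Factor ≈ 5.33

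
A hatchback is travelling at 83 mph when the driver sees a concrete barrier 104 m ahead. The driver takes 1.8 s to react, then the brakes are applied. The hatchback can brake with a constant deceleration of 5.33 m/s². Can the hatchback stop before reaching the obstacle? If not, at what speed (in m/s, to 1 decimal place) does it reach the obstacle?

83 mph × 0.44704 = 37.1043 m/s.
Reaction distance = 37.1043 × 1.8 = 66.788 m.
Braking distance needed to stop: v²/(2a) = 1376.729 / 10.660 = 129.149 m, so total needed = 66.788 + 129.149 = 195.937 m > 104 m — it cannot stop.
Distance remaining when braking begins: 104 − 66.788 = 37.212 m.
v² = v₀² − 2a·d = 1376.729 − 2 × 5.330 × 37.212 = 980.049 m²/s².
v = √980.049 = 31.306 m/s.

No — it strikes the obstacle at 31.3 m/s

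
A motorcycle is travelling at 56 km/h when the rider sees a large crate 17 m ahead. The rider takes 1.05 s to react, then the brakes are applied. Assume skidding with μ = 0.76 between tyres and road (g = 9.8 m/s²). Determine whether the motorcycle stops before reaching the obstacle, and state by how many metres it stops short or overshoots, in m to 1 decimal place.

56 km/h ÷ 3.6 = 15.5556 m/s.
a = μg = 0.76 × 9.8 = 7.448 m/s².
Reaction distance = 15.5556 × 1.05 = 16.333 m.
Braking distance = v²/(2a) = 241.977 / 14.896 = 16.244 m.
Total stopping distance = 16.333 + 16.244 = 32.577 m, vs 17 m available — it cannot stop in time and overshoots by 32.577 − 17 = 15.577 m.

No — it overshoots by 15.6 m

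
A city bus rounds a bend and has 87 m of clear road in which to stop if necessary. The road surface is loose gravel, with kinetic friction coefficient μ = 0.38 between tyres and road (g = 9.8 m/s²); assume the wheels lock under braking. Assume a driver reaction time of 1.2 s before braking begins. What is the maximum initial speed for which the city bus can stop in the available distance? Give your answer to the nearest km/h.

a = μg = 0.38 × 9.8 = 3.724 m/s².
Stopping distance: v·t_r + v²/(2a) = 87 with t_r = 1.2 s and a = 3.724 m/s².
So v² + 8.938 v − 647.98 = 0.
Positive root: v = −a·t_r + √((a·t_r)² + 2a·d) = −4.469 + √(19.972 + 647.98) = 21.3758 m/s.
21.3758 m/s × 3.6 = 76.953 km/h.

Maximum speed ≈ 77 km/h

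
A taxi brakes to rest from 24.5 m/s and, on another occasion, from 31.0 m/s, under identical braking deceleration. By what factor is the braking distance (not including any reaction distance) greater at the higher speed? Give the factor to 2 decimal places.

Braking distance d = v²/(2a), so with a fixed, d ∝ v².
Factor = (31.0/24.5)² = 1.2653² = 1.6010.

Factor ≈ 1.60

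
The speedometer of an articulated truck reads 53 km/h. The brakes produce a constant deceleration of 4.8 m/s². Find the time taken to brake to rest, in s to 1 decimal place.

53 km/h ÷ 3.6 = 14.7222 m/s.
Braking time = v/a = 14.7222 / 4.800 = 3.067 s.

Braking time ≈ 3.1 s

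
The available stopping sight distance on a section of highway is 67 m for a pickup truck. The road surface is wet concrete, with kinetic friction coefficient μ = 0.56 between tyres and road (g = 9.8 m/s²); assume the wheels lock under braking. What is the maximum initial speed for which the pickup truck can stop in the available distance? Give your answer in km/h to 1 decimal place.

Maximum speed ≈ 97.6 km/h

a = μg = 0.56 × 9.8 = 5.488 m/s².
v²/(2a) = d ⇒ v = √(2 × 5.488 × 67) = √735.39 = 27.1181 m/s.
27.1181 m/s × 3.6 = 97.625 km/h.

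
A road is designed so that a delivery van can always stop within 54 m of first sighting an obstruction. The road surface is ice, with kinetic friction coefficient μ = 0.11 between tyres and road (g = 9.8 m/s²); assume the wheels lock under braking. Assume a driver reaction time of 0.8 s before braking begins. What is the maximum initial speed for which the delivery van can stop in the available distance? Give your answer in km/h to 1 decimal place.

Maximum speed ≈ 35.9 km/h

a = μg = 0.11 × 9.8 = 1.078 m/s².
Stopping distance: v·t_r + v²/(2a) = 54 with t_r = 0.8 s and a = 1.078 m/s².
So v² + 1.725 v − 116.42 = 0.
Positive root: v = −a·t_r + √((a·t_r)² + 2a·d) = −0.862 + √(0.743 + 116.42) = 9.9622 m/s.
9.9622 m/s × 3.6 = 35.864 km/h.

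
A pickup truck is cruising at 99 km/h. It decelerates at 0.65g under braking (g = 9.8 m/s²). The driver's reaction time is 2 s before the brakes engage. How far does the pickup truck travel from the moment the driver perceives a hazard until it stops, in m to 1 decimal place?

Total stopping distance ≈ 114.4 m

99 km/h ÷ 3.6 = 27.5000 m/s.
a = 0.65 × 9.8 = 6.370 m/s².
Reaction distance = v·t_r = 27.5000 × 2 = 55.000 m.
Braking distance = v²/(2a) = 27.5000² / (2 × 6.370) = 756.250 / 12.740 = 59.360 m.
Total = 55.000 + 59.360 = 114.360 m.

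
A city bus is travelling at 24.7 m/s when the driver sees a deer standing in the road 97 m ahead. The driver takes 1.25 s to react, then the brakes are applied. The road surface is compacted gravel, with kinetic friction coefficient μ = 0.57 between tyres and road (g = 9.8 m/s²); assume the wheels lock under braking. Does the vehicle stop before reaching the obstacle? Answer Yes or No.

a = μg = 0.57 × 9.8 = 5.586 m/s².
Reaction distance = 24.7000 × 1.25 = 30.875 m.
Braking distance = v²/(2a) = 610.090 / 11.172 = 54.609 m.
Total stopping distance = 30.875 + 54.609 = 85.484 m, vs 97 m available — it stops with 97 − 85.484 = 11.516 m to spare.

Yes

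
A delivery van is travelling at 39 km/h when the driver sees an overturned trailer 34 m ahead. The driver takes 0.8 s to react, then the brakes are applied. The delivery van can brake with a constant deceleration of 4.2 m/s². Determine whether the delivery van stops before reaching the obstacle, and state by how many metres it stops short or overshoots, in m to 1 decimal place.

39 km/h ÷ 3.6 = 10.8333 m/s.
Reaction distance = 10.8333 × 0.8 = 8.667 m.
Braking distance = v²/(2a) = 117.360 / 8.400 = 13.971 m.
Total stopping distance = 8.667 + 13.971 = 22.638 m, vs 34 m available — it stops with 34 − 22.638 = 11.362 m to spare.

Yes — it stops 11.4 m short of the obstacle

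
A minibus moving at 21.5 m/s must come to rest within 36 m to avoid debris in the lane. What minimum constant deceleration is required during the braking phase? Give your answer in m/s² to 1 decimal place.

Required deceleration ≈ 6.4 m/s²

v² = 2a·d ⇒ a = v²/(2d) = 21.5000² / (2 × 36.000) = 462.250 / 72.000 = 6.4201 m/s².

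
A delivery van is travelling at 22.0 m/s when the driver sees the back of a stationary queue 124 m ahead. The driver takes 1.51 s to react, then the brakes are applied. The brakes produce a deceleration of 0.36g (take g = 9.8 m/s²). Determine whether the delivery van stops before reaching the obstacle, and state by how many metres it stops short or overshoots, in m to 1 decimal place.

a = 0.36 × 9.8 = 3.528 m/s².
Reaction distance = 22.0000 × 1.51 = 33.220 m.
Braking distance = v²/(2a) = 484.000 / 7.056 = 68.594 m.
Total stopping distance = 33.220 + 68.594 = 101.814 m, vs 124 m available — it stops with 124 − 101.814 = 22.186 m to spare.

Yes — it stops 22.2 m short of the obstacle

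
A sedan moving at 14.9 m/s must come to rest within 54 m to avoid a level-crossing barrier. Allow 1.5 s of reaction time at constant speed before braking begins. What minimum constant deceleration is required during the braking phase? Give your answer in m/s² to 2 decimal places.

Distance covered during reaction = 14.9000 × 1.5 = 22.350 m.
Distance available for braking: 54 − 22.350 = 31.650 m.
v² = 2a·d ⇒ a = v²/(2d) = 14.9000² / (2 × 31.650) = 222.010 / 63.300 = 3.5073 m/s².

Required deceleration ≈ 3.51 m/s²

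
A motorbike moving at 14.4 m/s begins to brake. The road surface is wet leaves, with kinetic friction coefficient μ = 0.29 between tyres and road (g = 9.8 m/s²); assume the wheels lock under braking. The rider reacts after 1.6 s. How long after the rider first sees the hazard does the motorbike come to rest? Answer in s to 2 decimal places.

Total time ≈ 6.67 s

a = μg = 0.29 × 9.8 = 2.842 m/s².
Braking time = v/a = 14.4000 / 2.842 = 5.067 s.
Total = 1.6 + 5.067 = 6.667 s.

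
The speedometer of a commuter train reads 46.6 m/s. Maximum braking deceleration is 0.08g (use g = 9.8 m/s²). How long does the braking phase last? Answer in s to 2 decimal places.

Braking time ≈ 59.44 s

a = 0.08 × 9.8 = 0.784 m/s².
Braking time = v/a = 46.6000 / 0.784 = 59.439 s.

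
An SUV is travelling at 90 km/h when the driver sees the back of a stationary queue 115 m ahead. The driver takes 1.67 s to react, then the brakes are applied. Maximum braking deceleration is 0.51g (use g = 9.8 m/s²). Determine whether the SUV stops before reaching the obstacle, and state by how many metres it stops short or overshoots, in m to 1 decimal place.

90 km/h ÷ 3.6 = 25.0000 m/s.
a = 0.51 × 9.8 = 4.998 m/s².
Reaction distance = 25.0000 × 1.67 = 41.750 m.
Braking distance = v²/(2a) = 625.000 / 9.996 = 62.525 m.
Total stopping distance = 41.750 + 62.525 = 104.275 m, vs 115 m available — it stops with 115 − 104.275 = 10.725 m to spare.

Yes — it stops 10.7 m short of the obstacle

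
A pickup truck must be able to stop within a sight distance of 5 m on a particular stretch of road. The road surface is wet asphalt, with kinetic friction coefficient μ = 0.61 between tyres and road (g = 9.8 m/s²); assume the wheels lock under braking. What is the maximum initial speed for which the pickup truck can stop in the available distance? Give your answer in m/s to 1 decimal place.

a = μg = 0.61 × 9.8 = 5.978 m/s².
v²/(2a) = d ⇒ v = √(2 × 5.978 × 5) = √59.78 = 7.7318 m/s.

Maximum speed ≈ 7.7 m/s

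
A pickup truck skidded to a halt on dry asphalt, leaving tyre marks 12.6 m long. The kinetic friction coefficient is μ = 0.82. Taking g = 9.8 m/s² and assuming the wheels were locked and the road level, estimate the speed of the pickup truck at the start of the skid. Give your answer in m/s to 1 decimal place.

Deceleration a = μg = 0.82 × 9.8 = 8.036 m/s².
v = √(2a·d) = √(2 × 8.036 × 12.6) = √202.507 = 14.2305 m/s.

Initial speed ≈ 14.2 m/s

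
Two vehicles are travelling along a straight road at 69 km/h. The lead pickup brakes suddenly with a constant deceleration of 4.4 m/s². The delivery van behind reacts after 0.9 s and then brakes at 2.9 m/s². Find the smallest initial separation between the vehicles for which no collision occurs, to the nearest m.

69 km/h ÷ 3.6 = 19.1667 m/s.
Leader travels v²/(2a_L) = 367.362 / 8.800 = 41.746 m before stopping.
Follower covers v·t_r = 19.1667 × 0.9 = 17.250 m while reacting, then v²/(2a_F) = 367.362 / 5.800 = 63.338 m while braking, for a total of 17.250 + 63.338 = 80.588 m.
Since a_F ≤ a_L and the follower starts braking later, the follower is never slower than the leader, so the closest approach is when both have stopped.
Minimum gap = 80.588 − 41.746 = 38.842 m.

Minimum gap ≈ 39 m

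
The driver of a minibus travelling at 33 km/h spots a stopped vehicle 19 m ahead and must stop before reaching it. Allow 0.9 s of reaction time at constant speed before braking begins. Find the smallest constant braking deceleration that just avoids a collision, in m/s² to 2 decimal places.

33 km/h ÷ 3.6 = 9.1667 m/s.
Distance covered during reaction = 9.1667 × 0.9 = 8.250 m.
Distance available for braking: 19 − 8.250 = 10.750 m.
v² = 2a·d ⇒ a = v²/(2d) = 9.1667² / (2 × 10.750) = 84.028 / 21.500 = 3.9083 m/s².

Required deceleration ≈ 3.91 m/s²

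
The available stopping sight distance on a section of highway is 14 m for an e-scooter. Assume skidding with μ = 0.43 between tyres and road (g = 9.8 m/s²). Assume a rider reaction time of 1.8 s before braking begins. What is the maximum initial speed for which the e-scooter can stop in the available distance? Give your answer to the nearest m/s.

a = μg = 0.43 × 9.8 = 4.214 m/s².
Stopping distance: v·t_r + v²/(2a) = 14 with t_r = 1.8 s and a = 4.214 m/s².
So v² + 15.170 v − 117.99 = 0.
Positive root: v = −a·t_r + √((a·t_r)² + 2a·d) = −7.585 + √(57.532 + 117.99) = 5.6635 m/s.

Maximum speed ≈ 6 m/s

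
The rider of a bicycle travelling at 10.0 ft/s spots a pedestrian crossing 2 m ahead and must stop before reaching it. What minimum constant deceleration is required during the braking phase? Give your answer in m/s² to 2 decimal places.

Required deceleration ≈ 2.32 m/s²

10 ft/s × 0.3048 = 3.0480 m/s.
v² = 2a·d ⇒ a = v²/(2d) = 3.0480² / (2 × 2.000) = 9.290 / 4.000 = 2.3225 m/s².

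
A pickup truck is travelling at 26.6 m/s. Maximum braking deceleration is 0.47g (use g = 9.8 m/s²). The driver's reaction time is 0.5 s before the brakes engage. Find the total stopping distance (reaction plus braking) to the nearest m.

Total stopping distance ≈ 90 m

a = 0.47 × 9.8 = 4.606 m/s².
Reaction distance = v·t_r = 26.6000 × 0.5 = 13.300 m.
Braking distance = v²/(2a) = 26.6000² / (2 × 4.606) = 707.560 / 9.212 = 76.809 m.
Total = 13.300 + 76.809 = 90.109 m.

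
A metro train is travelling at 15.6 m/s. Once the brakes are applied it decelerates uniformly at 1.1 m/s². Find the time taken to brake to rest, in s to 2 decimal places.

Braking time ≈ 14.18 s

Braking time = v/a = 15.6000 / 1.100 = 14.182 s.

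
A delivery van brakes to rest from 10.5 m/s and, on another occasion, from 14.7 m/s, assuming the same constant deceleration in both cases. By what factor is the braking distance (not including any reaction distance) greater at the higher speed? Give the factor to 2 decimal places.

Braking distance d = v²/(2a), so with a fixed, d ∝ v².
Factor = (14.7/10.5)² = 1.4000² = 1.9600.

Factor ≈ 1.96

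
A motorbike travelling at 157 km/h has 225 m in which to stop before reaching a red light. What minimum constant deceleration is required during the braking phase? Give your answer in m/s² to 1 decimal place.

157 km/h ÷ 3.6 = 43.6111 m/s.
v² = 2a·d ⇒ a = v²/(2d) = 43.6111² / (2 × 225.000) = 1901.928 / 450.000 = 4.2265 m/s².

Required deceleration ≈ 4.2 m/s²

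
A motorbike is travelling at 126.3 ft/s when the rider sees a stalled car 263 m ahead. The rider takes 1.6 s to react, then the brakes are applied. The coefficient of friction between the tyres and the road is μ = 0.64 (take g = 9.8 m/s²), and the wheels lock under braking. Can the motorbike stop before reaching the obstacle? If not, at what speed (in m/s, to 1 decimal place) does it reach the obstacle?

Yes — it stops about 83.3 m short of the obstacle, so it never reaches it

126.3 ft/s × 0.3048 = 38.4962 m/s.
a = μg = 0.64 × 9.8 = 6.272 m/s².
Reaction distance = 38.4962 × 1.6 = 61.594 m.
Braking distance = v²/(2a) = 1481.957 / 12.544 = 118.141 m.
Total stopping distance = 61.594 + 118.141 = 179.735 m, vs 263 m available — it stops with 263 − 179.735 = 83.265 m to spare.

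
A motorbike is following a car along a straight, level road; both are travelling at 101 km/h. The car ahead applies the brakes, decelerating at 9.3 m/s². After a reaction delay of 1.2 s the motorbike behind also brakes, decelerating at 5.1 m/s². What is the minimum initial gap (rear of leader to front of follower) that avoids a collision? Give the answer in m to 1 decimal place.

Minimum gap ≈ 68.5 m

101 km/h ÷ 3.6 = 28.0556 m/s.
Leader travels v²/(2a_L) = 787.117 / 18.600 = 42.318 m before stopping.
Follower covers v·t_r = 28.0556 × 1.2 = 33.667 m while reacting, then v²/(2a_F) = 787.117 / 10.200 = 77.168 m while braking, for a total of 33.667 + 77.168 = 110.835 m.
Since a_F ≤ a_L and the follower starts braking later, the follower is never slower than the leader, so the closest approach is when both have stopped.
Minimum gap = 110.835 − 42.318 = 68.517 m.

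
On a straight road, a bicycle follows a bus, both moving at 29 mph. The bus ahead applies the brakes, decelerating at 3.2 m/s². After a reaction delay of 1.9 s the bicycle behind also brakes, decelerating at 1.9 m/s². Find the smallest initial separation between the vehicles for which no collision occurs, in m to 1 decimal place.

Minimum gap ≈ 42.6 m

29 mph × 0.44704 = 12.9642 m/s.
Leader travels v²/(2a_L) = 168.070 / 6.400 = 26.261 m before stopping.
Follower covers v·t_r = 12.9642 × 1.9 = 24.632 m while reacting, then v²/(2a_F) = 168.070 / 3.800 = 44.229 m while braking, for a total of 24.632 + 44.229 = 68.861 m.
Since a_F ≤ a_L and the follower starts braking later, the follower is never slower than the leader, so the closest approach is when both have stopped.
Minimum gap = 68.861 − 26.261 = 42.600 m.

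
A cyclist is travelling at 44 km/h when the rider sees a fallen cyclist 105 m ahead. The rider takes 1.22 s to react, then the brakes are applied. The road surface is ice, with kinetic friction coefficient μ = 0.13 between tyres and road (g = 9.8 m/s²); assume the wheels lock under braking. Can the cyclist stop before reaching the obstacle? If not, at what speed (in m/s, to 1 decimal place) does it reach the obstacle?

Yes — it stops about 31.5 m short of the obstacle, so it never reaches it

44 km/h ÷ 3.6 = 12.2222 m/s.
a = μg = 0.13 × 9.8 = 1.274 m/s².
Reaction distance = 12.2222 × 1.22 = 14.911 m.
Braking distance = v²/(2a) = 149.382 / 2.548 = 58.627 m.
Total stopping distance = 14.911 + 58.627 = 73.538 m, vs 105 m available — it stops with 105 − 73.538 = 31.462 m to spare.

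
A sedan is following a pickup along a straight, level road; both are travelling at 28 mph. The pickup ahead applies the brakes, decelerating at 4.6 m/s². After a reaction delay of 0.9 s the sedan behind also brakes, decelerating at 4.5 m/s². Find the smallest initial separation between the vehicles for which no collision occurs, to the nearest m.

28 mph × 0.44704 = 12.5171 m/s.
Leader travels v²/(2a_L) = 156.678 / 9.200 = 17.030 m before stopping.
Follower covers v·t_r = 12.5171 × 0.9 = 11.265 m while reacting, then v²/(2a_F) = 156.678 / 9.000 = 17.409 m while braking, for a total of 11.265 + 17.409 = 28.674 m.
Since a_F ≤ a_L and the follower starts braking later, the follower is never slower than the leader, so the closest approach is when both have stopped.
Minimum gap = 28.674 − 17.030 = 11.644 m.

Minimum gap ≈ 12 m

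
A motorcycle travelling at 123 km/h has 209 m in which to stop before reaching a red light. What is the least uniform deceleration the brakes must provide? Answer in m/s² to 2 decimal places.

123 km/h ÷ 3.6 = 34.1667 m/s.
v² = 2a·d ⇒ a = v²/(2d) = 34.1667² / (2 × 209.000) = 1167.363 / 418.000 = 2.7927 m/s².

Required deceleration ≈ 2.79 m/s²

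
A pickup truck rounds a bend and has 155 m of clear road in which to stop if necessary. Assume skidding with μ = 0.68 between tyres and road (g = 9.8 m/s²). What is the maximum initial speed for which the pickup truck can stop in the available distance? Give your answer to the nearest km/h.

a = μg = 0.68 × 9.8 = 6.664 m/s².
v²/(2a) = d ⇒ v = √(2 × 6.664 × 155) = √2065.84 = 45.4515 m/s.
45.4515 m/s × 3.6 = 163.625 km/h.

Maximum speed ≈ 164 km/h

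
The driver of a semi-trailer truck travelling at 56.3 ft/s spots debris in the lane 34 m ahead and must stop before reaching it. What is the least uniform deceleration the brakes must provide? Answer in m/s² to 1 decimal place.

56.3 ft/s × 0.3048 = 17.1602 m/s.
v² = 2a·d ⇒ a = v²/(2d) = 17.1602² / (2 × 34.000) = 294.472 / 68.000 = 4.3305 m/s².

Required deceleration ≈ 4.3 m/s²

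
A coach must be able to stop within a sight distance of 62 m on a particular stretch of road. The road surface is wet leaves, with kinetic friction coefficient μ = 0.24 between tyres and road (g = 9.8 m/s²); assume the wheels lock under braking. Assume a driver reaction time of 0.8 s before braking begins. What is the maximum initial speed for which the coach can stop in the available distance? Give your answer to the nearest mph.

Maximum speed ≈ 34 mph

a = μg = 0.24 × 9.8 = 2.352 m/s².
Stopping distance: v·t_r + v²/(2a) = 62 with t_r = 0.8 s and a = 2.352 m/s².
So v² + 3.763 v − 291.65 = 0.
Positive root: v = −a·t_r + √((a·t_r)² + 2a·d) = −1.882 + √(3.542 + 291.65) = 15.2992 m/s.
15.2992 m/s ÷ 0.44704 = 34.223 mph.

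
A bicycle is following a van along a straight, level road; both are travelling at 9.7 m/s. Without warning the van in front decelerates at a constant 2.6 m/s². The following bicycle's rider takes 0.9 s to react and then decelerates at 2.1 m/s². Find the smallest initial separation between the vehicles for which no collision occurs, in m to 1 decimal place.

Minimum gap ≈ 13.0 m

Leader travels v²/(2a_L) = 94.090 / 5.200 = 18.094 m before stopping.
Follower covers v·t_r = 9.7000 × 0.9 = 8.730 m while reacting, then v²/(2a_F) = 94.090 / 4.200 = 22.402 m while braking, for a total of 8.730 + 22.402 = 31.132 m.
Since a_F ≤ a_L and the follower starts braking later, the follower is never slower than the leader, so the closest approach is when both have stopped.
Minimum gap = 31.132 − 18.094 = 13.038 m.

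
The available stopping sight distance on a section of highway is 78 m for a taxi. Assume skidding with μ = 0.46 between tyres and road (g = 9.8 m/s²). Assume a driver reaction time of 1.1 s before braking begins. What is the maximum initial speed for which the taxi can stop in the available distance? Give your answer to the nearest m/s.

a = μg = 0.46 × 9.8 = 4.508 m/s².
Stopping distance: v·t_r + v²/(2a) = 78 with t_r = 1.1 s and a = 4.508 m/s².
So v² + 9.918 v − 703.25 = 0.
Positive root: v = −a·t_r + √((a·t_r)² + 2a·d) = −4.959 + √(24.592 + 703.25) = 22.0195 m/s.

Maximum speed ≈ 22 m/s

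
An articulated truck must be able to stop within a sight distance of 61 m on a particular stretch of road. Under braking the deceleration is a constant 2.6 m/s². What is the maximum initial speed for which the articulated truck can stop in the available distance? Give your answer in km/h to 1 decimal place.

v²/(2a) = d ⇒ v = √(2 × 2.600 × 61) = √317.20 = 17.8101 m/s.
17.8101 m/s × 3.6 = 64.116 km/h.

Maximum speed ≈ 64.1 km/h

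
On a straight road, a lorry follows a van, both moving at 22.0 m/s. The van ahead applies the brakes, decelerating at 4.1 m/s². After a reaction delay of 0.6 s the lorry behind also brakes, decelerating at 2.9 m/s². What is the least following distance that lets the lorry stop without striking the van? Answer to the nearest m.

Leader travels v²/(2a_L) = 484.000 / 8.200 = 59.024 m before stopping.
Follower covers v·t_r = 22.0000 × 0.6 = 13.200 m while reacting, then v²/(2a_F) = 484.000 / 5.800 = 83.448 m while braking, for a total of 13.200 + 83.448 = 96.648 m.
Since a_F ≤ a_L and the follower starts braking later, the follower is never slower than the leader, so the closest approach is when both have stopped.
Minimum gap = 96.648 − 59.024 = 37.624 m.

Minimum gap ≈ 38 m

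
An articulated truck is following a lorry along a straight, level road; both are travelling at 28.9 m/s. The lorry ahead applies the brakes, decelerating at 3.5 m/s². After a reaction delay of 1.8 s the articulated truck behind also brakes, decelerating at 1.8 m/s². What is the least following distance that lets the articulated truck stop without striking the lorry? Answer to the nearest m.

Leader travels v²/(2a_L) = 835.210 / 7.000 = 119.316 m before stopping.
Follower covers v·t_r = 28.9000 × 1.8 = 52.020 m while reacting, then v²/(2a_F) = 835.210 / 3.600 = 232.003 m while braking, for a total of 52.020 + 232.003 = 284.023 m.
Since a_F ≤ a_L and the follower starts braking later, the follower is never slower than the leader, so the closest approach is when both have stopped.
Minimum gap = 284.023 − 119.316 = 164.707 m.

Minimum gap ≈ 165 m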